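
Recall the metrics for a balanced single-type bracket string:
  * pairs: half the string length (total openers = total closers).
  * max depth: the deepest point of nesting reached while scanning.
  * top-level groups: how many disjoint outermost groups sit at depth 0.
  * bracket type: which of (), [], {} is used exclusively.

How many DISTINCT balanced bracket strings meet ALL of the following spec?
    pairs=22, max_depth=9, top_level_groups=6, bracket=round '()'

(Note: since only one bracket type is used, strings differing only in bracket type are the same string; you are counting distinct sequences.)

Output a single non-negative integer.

Spec: pairs=22 depth=9 groups=6
Count(depth <= 9) = 3475084104
Count(depth <= 8) = 3389523765
Count(depth == 9) = 3475084104 - 3389523765 = 85560339

Answer: 85560339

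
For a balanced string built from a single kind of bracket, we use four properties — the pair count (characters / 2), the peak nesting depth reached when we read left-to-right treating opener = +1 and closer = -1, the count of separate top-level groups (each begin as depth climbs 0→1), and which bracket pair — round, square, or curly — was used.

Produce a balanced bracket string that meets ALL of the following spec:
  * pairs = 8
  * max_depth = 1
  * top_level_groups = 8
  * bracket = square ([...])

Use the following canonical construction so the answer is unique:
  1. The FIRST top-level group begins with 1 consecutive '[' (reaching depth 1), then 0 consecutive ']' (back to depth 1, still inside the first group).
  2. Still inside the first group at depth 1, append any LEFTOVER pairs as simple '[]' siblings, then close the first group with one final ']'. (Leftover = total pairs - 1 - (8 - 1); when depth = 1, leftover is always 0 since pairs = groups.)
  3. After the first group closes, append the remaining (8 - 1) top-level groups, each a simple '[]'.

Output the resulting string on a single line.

Answer: [][][][][][][][]

Derivation:
Spec: pairs=8 depth=1 groups=8
Leftover pairs = 8 - 1 - (8-1) = 0
First group: deep chain of depth 1 + 0 sibling pairs
Remaining 7 groups: simple '[]' each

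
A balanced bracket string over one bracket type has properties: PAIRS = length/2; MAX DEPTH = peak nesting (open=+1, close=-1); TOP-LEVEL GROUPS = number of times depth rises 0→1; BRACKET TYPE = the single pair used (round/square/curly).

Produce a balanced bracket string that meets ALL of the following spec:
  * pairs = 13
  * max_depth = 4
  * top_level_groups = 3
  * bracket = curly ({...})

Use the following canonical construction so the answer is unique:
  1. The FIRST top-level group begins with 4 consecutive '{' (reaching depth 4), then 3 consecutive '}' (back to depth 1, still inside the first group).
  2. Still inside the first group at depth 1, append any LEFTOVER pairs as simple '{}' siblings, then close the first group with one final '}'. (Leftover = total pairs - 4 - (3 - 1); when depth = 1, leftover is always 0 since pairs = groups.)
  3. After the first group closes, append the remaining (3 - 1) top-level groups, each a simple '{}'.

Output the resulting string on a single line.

Answer: {{{{}}}{}{}{}{}{}{}{}}{}{}

Derivation:
Spec: pairs=13 depth=4 groups=3
Leftover pairs = 13 - 4 - (3-1) = 7
First group: deep chain of depth 4 + 7 sibling pairs
Remaining 2 groups: simple '{}' each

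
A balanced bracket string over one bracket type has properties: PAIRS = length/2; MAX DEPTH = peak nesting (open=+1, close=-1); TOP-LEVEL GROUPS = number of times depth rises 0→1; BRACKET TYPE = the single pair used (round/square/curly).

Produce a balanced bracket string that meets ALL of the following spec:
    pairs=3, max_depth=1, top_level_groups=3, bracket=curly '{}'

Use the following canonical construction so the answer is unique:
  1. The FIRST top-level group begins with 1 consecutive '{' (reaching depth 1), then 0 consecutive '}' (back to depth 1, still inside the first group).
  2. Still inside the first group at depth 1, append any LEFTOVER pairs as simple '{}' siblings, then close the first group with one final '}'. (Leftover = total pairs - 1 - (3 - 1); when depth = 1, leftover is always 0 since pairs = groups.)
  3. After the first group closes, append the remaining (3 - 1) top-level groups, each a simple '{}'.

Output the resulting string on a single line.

Spec: pairs=3 depth=1 groups=3
Leftover pairs = 3 - 1 - (3-1) = 0
First group: deep chain of depth 1 + 0 sibling pairs
Remaining 2 groups: simple '{}' each

Answer: {}{}{}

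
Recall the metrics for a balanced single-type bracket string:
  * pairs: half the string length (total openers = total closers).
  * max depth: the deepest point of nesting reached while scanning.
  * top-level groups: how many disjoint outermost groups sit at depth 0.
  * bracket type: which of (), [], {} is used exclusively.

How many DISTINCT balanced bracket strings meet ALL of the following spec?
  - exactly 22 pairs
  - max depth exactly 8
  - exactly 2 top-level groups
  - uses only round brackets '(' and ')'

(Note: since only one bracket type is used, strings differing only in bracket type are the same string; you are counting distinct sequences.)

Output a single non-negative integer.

Answer: 4561423471

Derivation:
Spec: pairs=22 depth=8 groups=2
Count(depth <= 8) = 19064659823
Count(depth <= 7) = 14503236352
Count(depth == 8) = 19064659823 - 14503236352 = 4561423471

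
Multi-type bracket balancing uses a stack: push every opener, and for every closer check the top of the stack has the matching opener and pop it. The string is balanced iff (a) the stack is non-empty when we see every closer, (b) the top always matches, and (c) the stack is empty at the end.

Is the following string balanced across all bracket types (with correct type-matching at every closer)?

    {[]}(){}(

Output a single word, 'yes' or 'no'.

pos 0: push '{'; stack = {
pos 1: push '['; stack = {[
pos 2: ']' matches '['; pop; stack = {
pos 3: '}' matches '{'; pop; stack = (empty)
pos 4: push '('; stack = (
pos 5: ')' matches '('; pop; stack = (empty)
pos 6: push '{'; stack = {
pos 7: '}' matches '{'; pop; stack = (empty)
pos 8: push '('; stack = (
end: stack still non-empty (() → INVALID
Verdict: unclosed openers at end: ( → no

Answer: no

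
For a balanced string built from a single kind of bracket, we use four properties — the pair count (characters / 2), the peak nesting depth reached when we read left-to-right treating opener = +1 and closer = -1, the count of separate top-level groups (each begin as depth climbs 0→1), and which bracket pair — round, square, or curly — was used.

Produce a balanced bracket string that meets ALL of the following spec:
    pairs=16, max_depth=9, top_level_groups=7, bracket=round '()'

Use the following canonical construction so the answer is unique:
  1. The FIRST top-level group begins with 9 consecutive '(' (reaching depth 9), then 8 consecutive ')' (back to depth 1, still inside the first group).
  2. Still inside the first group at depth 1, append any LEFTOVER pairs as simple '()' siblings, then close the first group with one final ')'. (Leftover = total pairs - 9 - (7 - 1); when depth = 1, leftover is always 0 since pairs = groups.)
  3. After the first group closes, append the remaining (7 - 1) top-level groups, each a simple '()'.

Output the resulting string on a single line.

Spec: pairs=16 depth=9 groups=7
Leftover pairs = 16 - 9 - (7-1) = 1
First group: deep chain of depth 9 + 1 sibling pairs
Remaining 6 groups: simple '()' each

Answer: ((((((((())))))))())()()()()()()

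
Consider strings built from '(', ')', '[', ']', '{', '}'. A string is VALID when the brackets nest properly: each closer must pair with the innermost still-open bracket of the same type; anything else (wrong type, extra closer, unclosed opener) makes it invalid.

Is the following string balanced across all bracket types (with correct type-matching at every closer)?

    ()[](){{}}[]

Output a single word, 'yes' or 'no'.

pos 0: push '('; stack = (
pos 1: ')' matches '('; pop; stack = (empty)
pos 2: push '['; stack = [
pos 3: ']' matches '['; pop; stack = (empty)
pos 4: push '('; stack = (
pos 5: ')' matches '('; pop; stack = (empty)
pos 6: push '{'; stack = {
pos 7: push '{'; stack = {{
pos 8: '}' matches '{'; pop; stack = {
pos 9: '}' matches '{'; pop; stack = (empty)
pos 10: push '['; stack = [
pos 11: ']' matches '['; pop; stack = (empty)
end: stack empty → VALID
Verdict: properly nested → yes

Answer: yes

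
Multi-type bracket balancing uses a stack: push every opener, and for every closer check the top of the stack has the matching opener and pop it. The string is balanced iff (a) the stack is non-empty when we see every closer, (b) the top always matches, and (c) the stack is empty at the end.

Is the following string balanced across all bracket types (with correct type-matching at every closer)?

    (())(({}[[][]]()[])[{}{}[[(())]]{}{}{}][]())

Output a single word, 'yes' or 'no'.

Answer: yes

Derivation:
pos 0: push '('; stack = (
pos 1: push '('; stack = ((
pos 2: ')' matches '('; pop; stack = (
pos 3: ')' matches '('; pop; stack = (empty)
pos 4: push '('; stack = (
pos 5: push '('; stack = ((
pos 6: push '{'; stack = (({
pos 7: '}' matches '{'; pop; stack = ((
pos 8: push '['; stack = (([
pos 9: push '['; stack = (([[
pos 10: ']' matches '['; pop; stack = (([
pos 11: push '['; stack = (([[
pos 12: ']' matches '['; pop; stack = (([
pos 13: ']' matches '['; pop; stack = ((
pos 14: push '('; stack = (((
pos 15: ')' matches '('; pop; stack = ((
pos 16: push '['; stack = (([
pos 17: ']' matches '['; pop; stack = ((
pos 18: ')' matches '('; pop; stack = (
pos 19: push '['; stack = ([
pos 20: push '{'; stack = ([{
pos 21: '}' matches '{'; pop; stack = ([
pos 22: push '{'; stack = ([{
pos 23: '}' matches '{'; pop; stack = ([
pos 24: push '['; stack = ([[
pos 25: push '['; stack = ([[[
pos 26: push '('; stack = ([[[(
pos 27: push '('; stack = ([[[((
pos 28: ')' matches '('; pop; stack = ([[[(
pos 29: ')' matches '('; pop; stack = ([[[
pos 30: ']' matches '['; pop; stack = ([[
pos 31: ']' matches '['; pop; stack = ([
pos 32: push '{'; stack = ([{
pos 33: '}' matches '{'; pop; stack = ([
pos 34: push '{'; stack = ([{
pos 35: '}' matches '{'; pop; stack = ([
pos 36: push '{'; stack = ([{
pos 37: '}' matches '{'; pop; stack = ([
pos 38: ']' matches '['; pop; stack = (
pos 39: push '['; stack = ([
pos 40: ']' matches '['; pop; stack = (
pos 41: push '('; stack = ((
pos 42: ')' matches '('; pop; stack = (
pos 43: ')' matches '('; pop; stack = (empty)
end: stack empty → VALID
Verdict: properly nested → yes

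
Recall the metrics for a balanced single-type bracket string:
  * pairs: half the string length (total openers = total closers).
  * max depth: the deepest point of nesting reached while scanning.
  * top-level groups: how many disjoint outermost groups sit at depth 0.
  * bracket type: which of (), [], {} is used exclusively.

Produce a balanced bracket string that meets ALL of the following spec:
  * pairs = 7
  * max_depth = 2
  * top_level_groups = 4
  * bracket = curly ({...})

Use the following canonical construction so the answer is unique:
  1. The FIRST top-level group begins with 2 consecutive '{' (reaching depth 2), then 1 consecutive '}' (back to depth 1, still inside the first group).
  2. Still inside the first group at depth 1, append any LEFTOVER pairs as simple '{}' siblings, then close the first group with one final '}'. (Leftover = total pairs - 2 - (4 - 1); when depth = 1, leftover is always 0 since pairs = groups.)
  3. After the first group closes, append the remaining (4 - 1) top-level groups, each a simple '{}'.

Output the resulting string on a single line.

Answer: {{}{}{}}{}{}{}

Derivation:
Spec: pairs=7 depth=2 groups=4
Leftover pairs = 7 - 2 - (4-1) = 2
First group: deep chain of depth 2 + 2 sibling pairs
Remaining 3 groups: simple '{}' each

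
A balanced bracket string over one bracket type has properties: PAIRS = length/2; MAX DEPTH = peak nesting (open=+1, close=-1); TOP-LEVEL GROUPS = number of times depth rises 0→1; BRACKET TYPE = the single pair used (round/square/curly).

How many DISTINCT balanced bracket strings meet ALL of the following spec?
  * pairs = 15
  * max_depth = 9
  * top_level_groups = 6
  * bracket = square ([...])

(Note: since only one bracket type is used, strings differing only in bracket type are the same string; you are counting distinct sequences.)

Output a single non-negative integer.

Answer: 120

Derivation:
Spec: pairs=15 depth=9 groups=6
Count(depth <= 9) = 326870
Count(depth <= 8) = 326750
Count(depth == 9) = 326870 - 326750 = 120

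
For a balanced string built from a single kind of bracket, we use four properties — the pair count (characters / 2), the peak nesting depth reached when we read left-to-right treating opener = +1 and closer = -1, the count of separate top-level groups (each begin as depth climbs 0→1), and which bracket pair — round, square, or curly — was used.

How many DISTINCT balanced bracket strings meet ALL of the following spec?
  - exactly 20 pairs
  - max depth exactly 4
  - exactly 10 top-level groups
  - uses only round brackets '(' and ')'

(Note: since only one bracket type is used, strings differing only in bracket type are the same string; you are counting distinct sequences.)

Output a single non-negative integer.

Answer: 4099170

Derivation:
Spec: pairs=20 depth=4 groups=10
Count(depth <= 4) = 7416615
Count(depth <= 3) = 3317445
Count(depth == 4) = 7416615 - 3317445 = 4099170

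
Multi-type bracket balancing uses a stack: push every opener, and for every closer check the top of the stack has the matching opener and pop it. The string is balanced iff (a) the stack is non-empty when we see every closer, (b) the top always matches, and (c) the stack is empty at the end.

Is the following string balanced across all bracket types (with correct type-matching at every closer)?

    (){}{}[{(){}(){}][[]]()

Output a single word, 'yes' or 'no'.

pos 0: push '('; stack = (
pos 1: ')' matches '('; pop; stack = (empty)
pos 2: push '{'; stack = {
pos 3: '}' matches '{'; pop; stack = (empty)
pos 4: push '{'; stack = {
pos 5: '}' matches '{'; pop; stack = (empty)
pos 6: push '['; stack = [
pos 7: push '{'; stack = [{
pos 8: push '('; stack = [{(
pos 9: ')' matches '('; pop; stack = [{
pos 10: push '{'; stack = [{{
pos 11: '}' matches '{'; pop; stack = [{
pos 12: push '('; stack = [{(
pos 13: ')' matches '('; pop; stack = [{
pos 14: push '{'; stack = [{{
pos 15: '}' matches '{'; pop; stack = [{
pos 16: saw closer ']' but top of stack is '{' (expected '}') → INVALID
Verdict: type mismatch at position 16: ']' closes '{' → no

Answer: no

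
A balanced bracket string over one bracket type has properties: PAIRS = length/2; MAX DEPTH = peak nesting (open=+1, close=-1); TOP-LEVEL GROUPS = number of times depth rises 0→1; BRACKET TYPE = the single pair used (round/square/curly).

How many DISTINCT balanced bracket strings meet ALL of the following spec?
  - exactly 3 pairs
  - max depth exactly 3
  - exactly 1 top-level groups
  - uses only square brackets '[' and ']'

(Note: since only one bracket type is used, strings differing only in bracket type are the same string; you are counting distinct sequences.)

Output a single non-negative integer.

Answer: 1

Derivation:
Spec: pairs=3 depth=3 groups=1
Count(depth <= 3) = 2
Count(depth <= 2) = 1
Count(depth == 3) = 2 - 1 = 1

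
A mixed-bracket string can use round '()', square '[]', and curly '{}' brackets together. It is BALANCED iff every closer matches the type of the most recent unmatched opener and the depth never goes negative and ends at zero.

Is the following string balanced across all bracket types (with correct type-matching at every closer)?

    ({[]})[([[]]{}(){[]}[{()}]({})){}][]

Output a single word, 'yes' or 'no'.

Answer: yes

Derivation:
pos 0: push '('; stack = (
pos 1: push '{'; stack = ({
pos 2: push '['; stack = ({[
pos 3: ']' matches '['; pop; stack = ({
pos 4: '}' matches '{'; pop; stack = (
pos 5: ')' matches '('; pop; stack = (empty)
pos 6: push '['; stack = [
pos 7: push '('; stack = [(
pos 8: push '['; stack = [([
pos 9: push '['; stack = [([[
pos 10: ']' matches '['; pop; stack = [([
pos 11: ']' matches '['; pop; stack = [(
pos 12: push '{'; stack = [({
pos 13: '}' matches '{'; pop; stack = [(
pos 14: push '('; stack = [((
pos 15: ')' matches '('; pop; stack = [(
pos 16: push '{'; stack = [({
pos 17: push '['; stack = [({[
pos 18: ']' matches '['; pop; stack = [({
pos 19: '}' matches '{'; pop; stack = [(
pos 20: push '['; stack = [([
pos 21: push '{'; stack = [([{
pos 22: push '('; stack = [([{(
pos 23: ')' matches '('; pop; stack = [([{
pos 24: '}' matches '{'; pop; stack = [([
pos 25: ']' matches '['; pop; stack = [(
pos 26: push '('; stack = [((
pos 27: push '{'; stack = [(({
pos 28: '}' matches '{'; pop; stack = [((
pos 29: ')' matches '('; pop; stack = [(
pos 30: ')' matches '('; pop; stack = [
pos 31: push '{'; stack = [{
pos 32: '}' matches '{'; pop; stack = [
pos 33: ']' matches '['; pop; stack = (empty)
pos 34: push '['; stack = [
pos 35: ']' matches '['; pop; stack = (empty)
end: stack empty → VALID
Verdict: properly nested → yes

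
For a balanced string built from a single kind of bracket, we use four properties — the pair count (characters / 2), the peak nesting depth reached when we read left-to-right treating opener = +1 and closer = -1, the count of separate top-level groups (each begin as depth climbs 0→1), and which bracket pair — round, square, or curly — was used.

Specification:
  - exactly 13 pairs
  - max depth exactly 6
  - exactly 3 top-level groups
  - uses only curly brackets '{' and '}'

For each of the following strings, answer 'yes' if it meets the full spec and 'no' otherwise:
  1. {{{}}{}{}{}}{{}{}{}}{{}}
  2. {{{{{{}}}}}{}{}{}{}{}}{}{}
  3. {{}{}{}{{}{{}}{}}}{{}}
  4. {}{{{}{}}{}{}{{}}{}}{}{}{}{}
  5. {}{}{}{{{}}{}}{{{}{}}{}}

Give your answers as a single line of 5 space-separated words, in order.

Answer: no yes no no no

Derivation:
String 1 '{{{}}{}{}{}}{{}{}{}}{{}}': depth seq [1 2 3 2 1 2 1 2 1 2 1 0 1 2 1 2 1 2 1 0 1 2 1 0]
  -> pairs=12 depth=3 groups=3 -> no
String 2 '{{{{{{}}}}}{}{}{}{}{}}{}{}': depth seq [1 2 3 4 5 6 5 4 3 2 1 2 1 2 1 2 1 2 1 2 1 0 1 0 1 0]
  -> pairs=13 depth=6 groups=3 -> yes
String 3 '{{}{}{}{{}{{}}{}}}{{}}': depth seq [1 2 1 2 1 2 1 2 3 2 3 4 3 2 3 2 1 0 1 2 1 0]
  -> pairs=11 depth=4 groups=2 -> no
String 4 '{}{{{}{}}{}{}{{}}{}}{}{}{}{}': depth seq [1 0 1 2 3 2 3 2 1 2 1 2 1 2 3 2 1 2 1 0 1 0 1 0 1 0 1 0]
  -> pairs=14 depth=3 groups=6 -> no
String 5 '{}{}{}{{{}}{}}{{{}{}}{}}': depth seq [1 0 1 0 1 0 1 2 3 2 1 2 1 0 1 2 3 2 3 2 1 2 1 0]
  -> pairs=12 depth=3 groups=5 -> no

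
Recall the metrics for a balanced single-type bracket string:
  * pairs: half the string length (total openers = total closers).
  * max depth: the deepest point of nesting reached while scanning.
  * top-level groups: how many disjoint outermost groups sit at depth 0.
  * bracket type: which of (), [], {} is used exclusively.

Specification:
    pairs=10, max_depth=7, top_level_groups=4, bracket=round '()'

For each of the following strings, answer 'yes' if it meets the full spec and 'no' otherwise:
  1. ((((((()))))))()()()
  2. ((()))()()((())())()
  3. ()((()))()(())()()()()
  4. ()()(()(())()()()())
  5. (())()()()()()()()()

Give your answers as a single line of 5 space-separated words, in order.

Answer: yes no no no no

Derivation:
String 1 '((((((()))))))()()()': depth seq [1 2 3 4 5 6 7 6 5 4 3 2 1 0 1 0 1 0 1 0]
  -> pairs=10 depth=7 groups=4 -> yes
String 2 '((()))()()((())())()': depth seq [1 2 3 2 1 0 1 0 1 0 1 2 3 2 1 2 1 0 1 0]
  -> pairs=10 depth=3 groups=5 -> no
String 3 '()((()))()(())()()()()': depth seq [1 0 1 2 3 2 1 0 1 0 1 2 1 0 1 0 1 0 1 0 1 0]
  -> pairs=11 depth=3 groups=8 -> no
String 4 '()()(()(())()()()())': depth seq [1 0 1 0 1 2 1 2 3 2 1 2 1 2 1 2 1 2 1 0]
  -> pairs=10 depth=3 groups=3 -> no
String 5 '(())()()()()()()()()': depth seq [1 2 1 0 1 0 1 0 1 0 1 0 1 0 1 0 1 0 1 0]
  -> pairs=10 depth=2 groups=9 -> no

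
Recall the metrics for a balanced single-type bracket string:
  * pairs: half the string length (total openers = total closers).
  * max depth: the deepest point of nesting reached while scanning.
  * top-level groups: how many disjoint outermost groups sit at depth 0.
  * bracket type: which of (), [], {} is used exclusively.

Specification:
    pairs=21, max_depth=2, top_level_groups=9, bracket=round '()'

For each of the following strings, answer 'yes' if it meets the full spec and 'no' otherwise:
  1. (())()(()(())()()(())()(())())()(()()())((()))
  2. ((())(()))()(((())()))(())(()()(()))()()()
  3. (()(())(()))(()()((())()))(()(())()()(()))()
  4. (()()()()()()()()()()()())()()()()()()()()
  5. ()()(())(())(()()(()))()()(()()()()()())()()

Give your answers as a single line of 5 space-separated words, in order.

Answer: no no no yes no

Derivation:
String 1 '(())()(()(())()()(())()(())())()(()()())((()))': depth seq [1 2 1 0 1 0 1 2 1 2 3 2 1 2 1 2 1 2 3 2 1 2 1 2 3 2 1 2 1 0 1 0 1 2 1 2 1 2 1 0 1 2 3 2 1 0]
  -> pairs=23 depth=3 groups=6 -> no
String 2 '((())(()))()(((())()))(())(()()(()))()()()': depth seq [1 2 3 2 1 2 3 2 1 0 1 0 1 2 3 4 3 2 3 2 1 0 1 2 1 0 1 2 1 2 1 2 3 2 1 0 1 0 1 0 1 0]
  -> pairs=21 depth=4 groups=8 -> no
String 3 '(()(())(()))(()()((())()))(()(())()()(()))()': depth seq [1 2 1 2 3 2 1 2 3 2 1 0 1 2 1 2 1 2 3 4 3 2 3 2 1 0 1 2 1 2 3 2 1 2 1 2 1 2 3 2 1 0 1 0]
  -> pairs=22 depth=4 groups=4 -> no
String 4 '(()()()()()()()()()()()())()()()()()()()()': depth seq [1 2 1 2 1 2 1 2 1 2 1 2 1 2 1 2 1 2 1 2 1 2 1 2 1 0 1 0 1 0 1 0 1 0 1 0 1 0 1 0 1 0]
  -> pairs=21 depth=2 groups=9 -> yes
String 5 '()()(())(())(()()(()))()()(()()()()()())()()': depth seq [1 0 1 0 1 2 1 0 1 2 1 0 1 2 1 2 1 2 3 2 1 0 1 0 1 0 1 2 1 2 1 2 1 2 1 2 1 2 1 0 1 0 1 0]
  -> pairs=22 depth=3 groups=10 -> no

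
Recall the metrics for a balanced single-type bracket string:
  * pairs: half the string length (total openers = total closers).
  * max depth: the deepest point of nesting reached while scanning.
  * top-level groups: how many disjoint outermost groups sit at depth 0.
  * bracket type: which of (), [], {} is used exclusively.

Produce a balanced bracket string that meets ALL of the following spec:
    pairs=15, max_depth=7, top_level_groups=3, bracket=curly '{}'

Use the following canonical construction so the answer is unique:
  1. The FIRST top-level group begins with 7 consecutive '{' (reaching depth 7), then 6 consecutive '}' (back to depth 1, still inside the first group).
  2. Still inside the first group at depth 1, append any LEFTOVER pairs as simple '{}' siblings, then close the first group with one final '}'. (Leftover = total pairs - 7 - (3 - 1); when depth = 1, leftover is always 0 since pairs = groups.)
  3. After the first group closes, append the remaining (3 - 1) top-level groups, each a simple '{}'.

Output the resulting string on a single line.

Spec: pairs=15 depth=7 groups=3
Leftover pairs = 15 - 7 - (3-1) = 6
First group: deep chain of depth 7 + 6 sibling pairs
Remaining 2 groups: simple '{}' each

Answer: {{{{{{{}}}}}}{}{}{}{}{}{}}{}{}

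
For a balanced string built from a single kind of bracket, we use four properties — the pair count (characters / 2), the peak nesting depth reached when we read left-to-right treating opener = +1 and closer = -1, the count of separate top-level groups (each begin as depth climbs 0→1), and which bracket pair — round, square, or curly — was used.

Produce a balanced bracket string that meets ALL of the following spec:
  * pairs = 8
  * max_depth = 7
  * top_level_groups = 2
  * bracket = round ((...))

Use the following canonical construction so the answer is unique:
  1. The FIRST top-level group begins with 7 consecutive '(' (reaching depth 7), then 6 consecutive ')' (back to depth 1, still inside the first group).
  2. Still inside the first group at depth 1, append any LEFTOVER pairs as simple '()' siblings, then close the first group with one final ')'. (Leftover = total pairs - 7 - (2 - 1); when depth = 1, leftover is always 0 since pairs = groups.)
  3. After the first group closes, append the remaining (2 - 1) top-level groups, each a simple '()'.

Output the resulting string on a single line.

Answer: ((((((()))))))()

Derivation:
Spec: pairs=8 depth=7 groups=2
Leftover pairs = 8 - 7 - (2-1) = 0
First group: deep chain of depth 7 + 0 sibling pairs
Remaining 1 groups: simple '()' each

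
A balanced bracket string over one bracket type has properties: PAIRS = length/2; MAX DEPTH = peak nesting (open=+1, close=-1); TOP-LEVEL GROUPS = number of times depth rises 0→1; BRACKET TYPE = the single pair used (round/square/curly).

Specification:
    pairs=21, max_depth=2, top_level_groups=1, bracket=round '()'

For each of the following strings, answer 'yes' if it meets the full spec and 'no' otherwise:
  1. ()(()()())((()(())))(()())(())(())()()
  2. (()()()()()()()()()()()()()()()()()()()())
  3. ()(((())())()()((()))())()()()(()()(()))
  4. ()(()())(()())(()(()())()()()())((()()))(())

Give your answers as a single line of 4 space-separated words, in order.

Answer: no yes no no

Derivation:
String 1 '()(()()())((()(())))(()())(())(())()()': depth seq [1 0 1 2 1 2 1 2 1 0 1 2 3 2 3 4 3 2 1 0 1 2 1 2 1 0 1 2 1 0 1 2 1 0 1 0 1 0]
  -> pairs=19 depth=4 groups=8 -> no
String 2 '(()()()()()()()()()()()()()()()()()()()())': depth seq [1 2 1 2 1 2 1 2 1 2 1 2 1 2 1 2 1 2 1 2 1 2 1 2 1 2 1 2 1 2 1 2 1 2 1 2 1 2 1 2 1 0]
  -> pairs=21 depth=2 groups=1 -> yes
String 3 '()(((())())()()((()))())()()()(()()(()))': depth seq [1 0 1 2 3 4 3 2 3 2 1 2 1 2 1 2 3 4 3 2 1 2 1 0 1 0 1 0 1 0 1 2 1 2 1 2 3 2 1 0]
  -> pairs=20 depth=4 groups=6 -> no
String 4 '()(()())(()())(()(()())()()()())((()()))(())': depth seq [1 0 1 2 1 2 1 0 1 2 1 2 1 0 1 2 1 2 3 2 3 2 1 2 1 2 1 2 1 2 1 0 1 2 3 2 3 2 1 0 1 2 1 0]
  -> pairs=22 depth=3 groups=6 -> no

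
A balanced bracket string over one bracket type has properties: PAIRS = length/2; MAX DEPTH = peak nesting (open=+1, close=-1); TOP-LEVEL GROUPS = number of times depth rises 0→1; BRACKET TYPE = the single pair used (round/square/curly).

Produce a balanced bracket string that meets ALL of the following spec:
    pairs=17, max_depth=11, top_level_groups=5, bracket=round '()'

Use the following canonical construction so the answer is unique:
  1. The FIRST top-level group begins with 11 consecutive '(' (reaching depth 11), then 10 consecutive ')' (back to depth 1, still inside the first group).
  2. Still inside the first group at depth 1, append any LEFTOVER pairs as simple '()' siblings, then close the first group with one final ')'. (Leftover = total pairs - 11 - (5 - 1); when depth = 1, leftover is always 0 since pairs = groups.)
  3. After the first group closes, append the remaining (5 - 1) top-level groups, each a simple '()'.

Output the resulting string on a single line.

Answer: ((((((((((())))))))))()())()()()()

Derivation:
Spec: pairs=17 depth=11 groups=5
Leftover pairs = 17 - 11 - (5-1) = 2
First group: deep chain of depth 11 + 2 sibling pairs
Remaining 4 groups: simple '()' each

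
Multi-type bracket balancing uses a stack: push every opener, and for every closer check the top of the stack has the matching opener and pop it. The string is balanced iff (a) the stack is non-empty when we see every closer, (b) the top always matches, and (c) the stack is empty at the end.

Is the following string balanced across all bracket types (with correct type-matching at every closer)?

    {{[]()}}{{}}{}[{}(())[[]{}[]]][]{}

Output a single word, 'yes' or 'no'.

pos 0: push '{'; stack = {
pos 1: push '{'; stack = {{
pos 2: push '['; stack = {{[
pos 3: ']' matches '['; pop; stack = {{
pos 4: push '('; stack = {{(
pos 5: ')' matches '('; pop; stack = {{
pos 6: '}' matches '{'; pop; stack = {
pos 7: '}' matches '{'; pop; stack = (empty)
pos 8: push '{'; stack = {
pos 9: push '{'; stack = {{
pos 10: '}' matches '{'; pop; stack = {
pos 11: '}' matches '{'; pop; stack = (empty)
pos 12: push '{'; stack = {
pos 13: '}' matches '{'; pop; stack = (empty)
pos 14: push '['; stack = [
pos 15: push '{'; stack = [{
pos 16: '}' matches '{'; pop; stack = [
pos 17: push '('; stack = [(
pos 18: push '('; stack = [((
pos 19: ')' matches '('; pop; stack = [(
pos 20: ')' matches '('; pop; stack = [
pos 21: push '['; stack = [[
pos 22: push '['; stack = [[[
pos 23: ']' matches '['; pop; stack = [[
pos 24: push '{'; stack = [[{
pos 25: '}' matches '{'; pop; stack = [[
pos 26: push '['; stack = [[[
pos 27: ']' matches '['; pop; stack = [[
pos 28: ']' matches '['; pop; stack = [
pos 29: ']' matches '['; pop; stack = (empty)
pos 30: push '['; stack = [
pos 31: ']' matches '['; pop; stack = (empty)
pos 32: push '{'; stack = {
pos 33: '}' matches '{'; pop; stack = (empty)
end: stack empty → VALID
Verdict: properly nested → yes

Answer: yes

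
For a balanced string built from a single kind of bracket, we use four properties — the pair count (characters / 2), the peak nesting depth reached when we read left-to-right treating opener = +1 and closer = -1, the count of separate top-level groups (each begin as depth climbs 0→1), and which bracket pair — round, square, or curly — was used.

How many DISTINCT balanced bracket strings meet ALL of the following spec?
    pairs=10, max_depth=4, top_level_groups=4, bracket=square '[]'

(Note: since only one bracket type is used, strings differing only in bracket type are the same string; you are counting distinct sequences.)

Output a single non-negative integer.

Answer: 730

Derivation:
Spec: pairs=10 depth=4 groups=4
Count(depth <= 4) = 1698
Count(depth <= 3) = 968
Count(depth == 4) = 1698 - 968 = 730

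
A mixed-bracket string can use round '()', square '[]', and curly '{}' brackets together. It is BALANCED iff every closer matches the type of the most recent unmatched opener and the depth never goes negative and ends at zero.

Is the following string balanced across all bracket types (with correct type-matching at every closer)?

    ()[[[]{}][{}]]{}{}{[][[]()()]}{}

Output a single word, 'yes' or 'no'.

Answer: yes

Derivation:
pos 0: push '('; stack = (
pos 1: ')' matches '('; pop; stack = (empty)
pos 2: push '['; stack = [
pos 3: push '['; stack = [[
pos 4: push '['; stack = [[[
pos 5: ']' matches '['; pop; stack = [[
pos 6: push '{'; stack = [[{
pos 7: '}' matches '{'; pop; stack = [[
pos 8: ']' matches '['; pop; stack = [
pos 9: push '['; stack = [[
pos 10: push '{'; stack = [[{
pos 11: '}' matches '{'; pop; stack = [[
pos 12: ']' matches '['; pop; stack = [
pos 13: ']' matches '['; pop; stack = (empty)
pos 14: push '{'; stack = {
pos 15: '}' matches '{'; pop; stack = (empty)
pos 16: push '{'; stack = {
pos 17: '}' matches '{'; pop; stack = (empty)
pos 18: push '{'; stack = {
pos 19: push '['; stack = {[
pos 20: ']' matches '['; pop; stack = {
pos 21: push '['; stack = {[
pos 22: push '['; stack = {[[
pos 23: ']' matches '['; pop; stack = {[
pos 24: push '('; stack = {[(
pos 25: ')' matches '('; pop; stack = {[
pos 26: push '('; stack = {[(
pos 27: ')' matches '('; pop; stack = {[
pos 28: ']' matches '['; pop; stack = {
pos 29: '}' matches '{'; pop; stack = (empty)
pos 30: push '{'; stack = {
pos 31: '}' matches '{'; pop; stack = (empty)
end: stack empty → VALID
Verdict: properly nested → yes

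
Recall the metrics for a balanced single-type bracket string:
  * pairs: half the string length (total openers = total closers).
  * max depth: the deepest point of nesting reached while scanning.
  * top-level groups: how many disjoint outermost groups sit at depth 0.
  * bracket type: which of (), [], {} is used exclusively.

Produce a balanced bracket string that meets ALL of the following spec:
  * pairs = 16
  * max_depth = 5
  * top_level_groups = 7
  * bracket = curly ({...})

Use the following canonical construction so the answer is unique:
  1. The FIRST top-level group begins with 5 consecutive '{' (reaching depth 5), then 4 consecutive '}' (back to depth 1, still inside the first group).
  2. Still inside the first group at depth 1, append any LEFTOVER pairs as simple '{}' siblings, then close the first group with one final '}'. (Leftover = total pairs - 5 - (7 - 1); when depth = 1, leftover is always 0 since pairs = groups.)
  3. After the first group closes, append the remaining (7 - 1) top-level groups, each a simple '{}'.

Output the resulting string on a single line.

Spec: pairs=16 depth=5 groups=7
Leftover pairs = 16 - 5 - (7-1) = 5
First group: deep chain of depth 5 + 5 sibling pairs
Remaining 6 groups: simple '{}' each

Answer: {{{{{}}}}{}{}{}{}{}}{}{}{}{}{}{}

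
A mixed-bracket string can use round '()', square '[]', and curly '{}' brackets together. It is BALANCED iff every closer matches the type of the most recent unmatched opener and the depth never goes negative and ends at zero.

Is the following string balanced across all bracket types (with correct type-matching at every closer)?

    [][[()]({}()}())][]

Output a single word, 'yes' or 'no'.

Answer: no

Derivation:
pos 0: push '['; stack = [
pos 1: ']' matches '['; pop; stack = (empty)
pos 2: push '['; stack = [
pos 3: push '['; stack = [[
pos 4: push '('; stack = [[(
pos 5: ')' matches '('; pop; stack = [[
pos 6: ']' matches '['; pop; stack = [
pos 7: push '('; stack = [(
pos 8: push '{'; stack = [({
pos 9: '}' matches '{'; pop; stack = [(
pos 10: push '('; stack = [((
pos 11: ')' matches '('; pop; stack = [(
pos 12: saw closer '}' but top of stack is '(' (expected ')') → INVALID
Verdict: type mismatch at position 12: '}' closes '(' → no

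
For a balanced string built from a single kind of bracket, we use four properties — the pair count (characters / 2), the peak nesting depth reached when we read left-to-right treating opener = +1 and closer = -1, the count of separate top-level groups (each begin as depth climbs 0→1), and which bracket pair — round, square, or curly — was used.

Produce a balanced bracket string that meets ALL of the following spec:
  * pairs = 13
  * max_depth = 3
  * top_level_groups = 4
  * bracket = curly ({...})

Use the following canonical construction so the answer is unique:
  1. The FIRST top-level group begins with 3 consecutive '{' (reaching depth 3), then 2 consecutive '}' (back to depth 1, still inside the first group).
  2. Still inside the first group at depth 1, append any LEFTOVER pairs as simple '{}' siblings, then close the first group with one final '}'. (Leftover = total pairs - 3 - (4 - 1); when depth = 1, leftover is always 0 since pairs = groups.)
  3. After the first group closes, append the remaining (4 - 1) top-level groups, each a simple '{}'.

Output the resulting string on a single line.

Answer: {{{}}{}{}{}{}{}{}{}}{}{}{}

Derivation:
Spec: pairs=13 depth=3 groups=4
Leftover pairs = 13 - 3 - (4-1) = 7
First group: deep chain of depth 3 + 7 sibling pairs
Remaining 3 groups: simple '{}' each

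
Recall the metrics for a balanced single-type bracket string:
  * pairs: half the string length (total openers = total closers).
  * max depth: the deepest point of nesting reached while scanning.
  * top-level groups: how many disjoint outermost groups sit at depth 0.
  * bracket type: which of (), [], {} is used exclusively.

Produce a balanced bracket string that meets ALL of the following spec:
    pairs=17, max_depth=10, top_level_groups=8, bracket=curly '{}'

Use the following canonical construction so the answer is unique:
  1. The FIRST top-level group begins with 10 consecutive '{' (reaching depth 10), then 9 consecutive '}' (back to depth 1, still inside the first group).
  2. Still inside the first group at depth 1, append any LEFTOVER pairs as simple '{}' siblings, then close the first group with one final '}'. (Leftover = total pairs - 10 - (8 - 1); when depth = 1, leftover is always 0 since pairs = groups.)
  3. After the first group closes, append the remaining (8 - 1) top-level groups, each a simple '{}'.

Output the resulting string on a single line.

Answer: {{{{{{{{{{}}}}}}}}}}{}{}{}{}{}{}{}

Derivation:
Spec: pairs=17 depth=10 groups=8
Leftover pairs = 17 - 10 - (8-1) = 0
First group: deep chain of depth 10 + 0 sibling pairs
Remaining 7 groups: simple '{}' each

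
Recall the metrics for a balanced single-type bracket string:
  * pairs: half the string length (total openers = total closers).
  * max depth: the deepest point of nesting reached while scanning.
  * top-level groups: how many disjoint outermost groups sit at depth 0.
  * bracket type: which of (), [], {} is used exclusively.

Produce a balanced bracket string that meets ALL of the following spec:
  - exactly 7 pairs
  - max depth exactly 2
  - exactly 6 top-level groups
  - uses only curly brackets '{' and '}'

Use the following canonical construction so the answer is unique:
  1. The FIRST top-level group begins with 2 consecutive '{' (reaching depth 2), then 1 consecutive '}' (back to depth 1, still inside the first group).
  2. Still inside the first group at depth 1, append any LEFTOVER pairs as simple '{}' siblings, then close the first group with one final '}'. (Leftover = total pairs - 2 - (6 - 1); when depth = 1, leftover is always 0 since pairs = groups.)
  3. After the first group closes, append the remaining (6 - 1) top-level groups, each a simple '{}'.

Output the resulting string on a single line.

Spec: pairs=7 depth=2 groups=6
Leftover pairs = 7 - 2 - (6-1) = 0
First group: deep chain of depth 2 + 0 sibling pairs
Remaining 5 groups: simple '{}' each

Answer: {{}}{}{}{}{}{}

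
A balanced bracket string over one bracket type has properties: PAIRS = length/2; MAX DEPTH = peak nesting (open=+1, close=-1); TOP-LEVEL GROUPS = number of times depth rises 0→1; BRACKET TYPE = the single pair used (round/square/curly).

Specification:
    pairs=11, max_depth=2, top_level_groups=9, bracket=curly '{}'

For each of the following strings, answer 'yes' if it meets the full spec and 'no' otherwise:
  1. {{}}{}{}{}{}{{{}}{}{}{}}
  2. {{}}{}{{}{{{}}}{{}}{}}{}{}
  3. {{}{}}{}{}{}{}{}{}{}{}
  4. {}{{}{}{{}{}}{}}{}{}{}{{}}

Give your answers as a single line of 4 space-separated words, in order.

String 1 '{{}}{}{}{}{}{{{}}{}{}{}}': depth seq [1 2 1 0 1 0 1 0 1 0 1 0 1 2 3 2 1 2 1 2 1 2 1 0]
  -> pairs=12 depth=3 groups=6 -> no
String 2 '{{}}{}{{}{{{}}}{{}}{}}{}{}': depth seq [1 2 1 0 1 0 1 2 1 2 3 4 3 2 1 2 3 2 1 2 1 0 1 0 1 0]
  -> pairs=13 depth=4 groups=5 -> no
String 3 '{{}{}}{}{}{}{}{}{}{}{}': depth seq [1 2 1 2 1 0 1 0 1 0 1 0 1 0 1 0 1 0 1 0 1 0]
  -> pairs=11 depth=2 groups=9 -> yes
String 4 '{}{{}{}{{}{}}{}}{}{}{}{{}}': depth seq [1 0 1 2 1 2 1 2 3 2 3 2 1 2 1 0 1 0 1 0 1 0 1 2 1 0]
  -> pairs=13 depth=3 groups=6 -> no

Answer: no no yes no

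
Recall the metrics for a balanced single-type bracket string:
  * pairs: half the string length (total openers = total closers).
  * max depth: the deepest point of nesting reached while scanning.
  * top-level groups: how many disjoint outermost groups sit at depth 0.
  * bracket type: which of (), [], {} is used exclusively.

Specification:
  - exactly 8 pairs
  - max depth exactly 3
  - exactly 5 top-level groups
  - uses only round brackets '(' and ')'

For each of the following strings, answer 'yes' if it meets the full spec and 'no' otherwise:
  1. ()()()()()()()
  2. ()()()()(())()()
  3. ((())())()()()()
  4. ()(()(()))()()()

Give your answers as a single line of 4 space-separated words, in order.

String 1 '()()()()()()()': depth seq [1 0 1 0 1 0 1 0 1 0 1 0 1 0]
  -> pairs=7 depth=1 groups=7 -> no
String 2 '()()()()(())()()': depth seq [1 0 1 0 1 0 1 0 1 2 1 0 1 0 1 0]
  -> pairs=8 depth=2 groups=7 -> no
String 3 '((())())()()()()': depth seq [1 2 3 2 1 2 1 0 1 0 1 0 1 0 1 0]
  -> pairs=8 depth=3 groups=5 -> yes
String 4 '()(()(()))()()()': depth seq [1 0 1 2 1 2 3 2 1 0 1 0 1 0 1 0]
  -> pairs=8 depth=3 groups=5 -> yes

Answer: no no yes yes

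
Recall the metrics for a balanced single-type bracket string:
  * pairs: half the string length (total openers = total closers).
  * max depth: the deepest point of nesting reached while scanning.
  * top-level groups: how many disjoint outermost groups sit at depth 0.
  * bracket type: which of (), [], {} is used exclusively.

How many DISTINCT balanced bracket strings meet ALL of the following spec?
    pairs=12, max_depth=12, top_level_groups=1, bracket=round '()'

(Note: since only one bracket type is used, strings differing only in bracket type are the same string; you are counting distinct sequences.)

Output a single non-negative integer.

Spec: pairs=12 depth=12 groups=1
Count(depth <= 12) = 58786
Count(depth <= 11) = 58785
Count(depth == 12) = 58786 - 58785 = 1

Answer: 1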